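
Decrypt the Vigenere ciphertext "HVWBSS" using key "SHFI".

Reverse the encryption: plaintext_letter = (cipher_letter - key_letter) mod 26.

Step 1: Extend key: SHFISH
Step 2: Decrypt each letter (c - k) mod 26:
  H(7) - S(18) = (7-18) mod 26 = 15 = P
  V(21) - H(7) = (21-7) mod 26 = 14 = O
  W(22) - F(5) = (22-5) mod 26 = 17 = R
  B(1) - I(8) = (1-8) mod 26 = 19 = T
  S(18) - S(18) = (18-18) mod 26 = 0 = A
  S(18) - H(7) = (18-7) mod 26 = 11 = L
Plaintext: PORTAL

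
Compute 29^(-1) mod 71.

Step 1: We need x such that 29 * x = 1 (mod 71).
Step 2: Using the extended Euclidean algorithm or trial:
  29 * 49 = 1421 = 20 * 71 + 1.
Step 3: Since 1421 mod 71 = 1, the inverse is x = 49.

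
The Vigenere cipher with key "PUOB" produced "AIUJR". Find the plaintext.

Step 1: Extend key: PUOBP
Step 2: Decrypt each letter (c - k) mod 26:
  A(0) - P(15) = (0-15) mod 26 = 11 = L
  I(8) - U(20) = (8-20) mod 26 = 14 = O
  U(20) - O(14) = (20-14) mod 26 = 6 = G
  J(9) - B(1) = (9-1) mod 26 = 8 = I
  R(17) - P(15) = (17-15) mod 26 = 2 = C
Plaintext: LOGIC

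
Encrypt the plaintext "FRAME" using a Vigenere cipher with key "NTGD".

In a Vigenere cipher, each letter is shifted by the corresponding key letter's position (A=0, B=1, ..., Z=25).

Step 1: Repeat key to match plaintext length:
  Plaintext: FRAME
  Key:       NTGDN
Step 2: Encrypt each letter:
  F(5) + N(13) = (5+13) mod 26 = 18 = S
  R(17) + T(19) = (17+19) mod 26 = 10 = K
  A(0) + G(6) = (0+6) mod 26 = 6 = G
  M(12) + D(3) = (12+3) mod 26 = 15 = P
  E(4) + N(13) = (4+13) mod 26 = 17 = R
Ciphertext: SKGPR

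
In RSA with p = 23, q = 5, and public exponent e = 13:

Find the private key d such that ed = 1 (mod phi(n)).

Step 1: n = 23 * 5 = 115.
Step 2: phi(n) = 22 * 4 = 88.
Step 3: Find d such that 13 * d = 1 (mod 88).
Step 4: d = 13^(-1) mod 88 = 61.
Verification: 13 * 61 = 793 = 9 * 88 + 1.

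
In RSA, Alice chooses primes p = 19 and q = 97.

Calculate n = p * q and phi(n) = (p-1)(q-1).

Step 1: n = p * q = 19 * 97 = 1843.
Step 2: phi(n) = (p-1)(q-1) = 18 * 96 = 1728.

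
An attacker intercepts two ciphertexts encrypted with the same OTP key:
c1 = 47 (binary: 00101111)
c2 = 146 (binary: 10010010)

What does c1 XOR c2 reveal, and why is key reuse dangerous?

Step 1: c1 XOR c2 = (m1 XOR k) XOR (m2 XOR k).
Step 2: By XOR associativity/commutativity: = m1 XOR m2 XOR k XOR k = m1 XOR m2.
Step 3: 00101111 XOR 10010010 = 10111101 = 189.
Step 4: The key cancels out! An attacker learns m1 XOR m2 = 189, revealing the relationship between plaintexts.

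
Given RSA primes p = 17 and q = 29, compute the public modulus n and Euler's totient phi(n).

Step 1: n = p * q = 17 * 29 = 493.
Step 2: phi(n) = (p-1)(q-1) = 16 * 28 = 448.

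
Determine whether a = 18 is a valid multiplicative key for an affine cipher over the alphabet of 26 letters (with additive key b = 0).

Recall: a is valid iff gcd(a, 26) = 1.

Step 1: Compute gcd(18, 26).
Step 2: gcd(18, 26) = 2.
Since gcd = 2 != 1, 18 shares a common factor with 26, so it cannot be used.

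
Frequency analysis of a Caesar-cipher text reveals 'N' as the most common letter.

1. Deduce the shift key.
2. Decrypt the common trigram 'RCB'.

Step 1: In English, 'E' is the most frequent letter (12.7%).
Step 2: The most frequent ciphertext letter is 'N' (position 13).
Step 3: Shift = (13 - 4) mod 26 = 9.
Step 4: Decrypt 'RCB' by shifting back 9:
  R -> I
  C -> T
  B -> S
Step 5: 'RCB' decrypts to 'ITS'.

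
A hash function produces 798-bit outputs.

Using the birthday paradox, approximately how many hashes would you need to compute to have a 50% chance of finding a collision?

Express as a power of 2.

Step 1: The birthday paradox gives collision probability ~50% after sqrt(2^n) = 2^(n/2) hashes.
Step 2: For 798-bit output: 2^(798/2) = 2^399.
Step 3: Approximately 2^399 hash computations needed.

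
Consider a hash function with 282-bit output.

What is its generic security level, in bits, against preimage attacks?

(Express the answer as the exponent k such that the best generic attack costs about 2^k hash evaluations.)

Step 1: The hash has a 282-bit output.
Step 2: Preimage resistance means: given a digest h(x), it should be infeasible to find any input that hashes to it.
With a 282-bit output there are 2^282 possible digests, so a generic brute-force preimage search costs about 2^282 evaluations.
Step 3: Security level = 282 bits.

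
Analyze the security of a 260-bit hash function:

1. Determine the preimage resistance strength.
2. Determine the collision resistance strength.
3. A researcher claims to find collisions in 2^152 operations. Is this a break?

Step 1: Preimage resistance requires brute-force of 2^260 operations.
Step 2: Collision resistance (birthday bound) = 2^(260/2) = 2^130.
Step 3: The claimed attack costs 2^152 operations.
Step 4: Since 2^152 >= 2^130, the claimed attack is no faster than the generic birthday attack, so this does not break collision resistance.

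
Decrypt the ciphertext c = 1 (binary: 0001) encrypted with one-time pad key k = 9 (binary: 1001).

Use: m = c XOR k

Step 1: XOR ciphertext with key:
  Ciphertext: 0001
  Key:        1001
  XOR:        1000
Step 2: Plaintext = 1000 = 8 in decimal.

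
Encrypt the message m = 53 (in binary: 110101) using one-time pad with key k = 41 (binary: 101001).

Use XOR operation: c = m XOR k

Step 1: Write out the XOR operation bit by bit:
  Message: 110101
  Key:     101001
  XOR:     011100
Step 2: Convert to decimal: 011100 = 28.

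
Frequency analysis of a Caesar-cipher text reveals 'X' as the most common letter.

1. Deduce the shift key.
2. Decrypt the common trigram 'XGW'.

Step 1: In English, 'E' is the most frequent letter (12.7%).
Step 2: The most frequent ciphertext letter is 'X' (position 23).
Step 3: Shift = (23 - 4) mod 26 = 19.
Step 4: Decrypt 'XGW' by shifting back 19:
  X -> E
  G -> N
  W -> D
Step 5: 'XGW' decrypts to 'END'.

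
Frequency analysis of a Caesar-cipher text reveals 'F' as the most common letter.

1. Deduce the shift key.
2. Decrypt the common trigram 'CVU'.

Step 1: In English, 'E' is the most frequent letter (12.7%).
Step 2: The most frequent ciphertext letter is 'F' (position 5).
Step 3: Shift = (5 - 4) mod 26 = 1.
Step 4: Decrypt 'CVU' by shifting back 1:
  C -> B
  V -> U
  U -> T
Step 5: 'CVU' decrypts to 'BUT'.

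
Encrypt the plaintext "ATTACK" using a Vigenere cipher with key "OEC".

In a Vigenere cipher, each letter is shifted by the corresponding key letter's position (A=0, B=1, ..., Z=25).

Step 1: Repeat key to match plaintext length:
  Plaintext: ATTACK
  Key:       OECOEC
Step 2: Encrypt each letter:
  A(0) + O(14) = (0+14) mod 26 = 14 = O
  T(19) + E(4) = (19+4) mod 26 = 23 = X
  T(19) + C(2) = (19+2) mod 26 = 21 = V
  A(0) + O(14) = (0+14) mod 26 = 14 = O
  C(2) + E(4) = (2+4) mod 26 = 6 = G
  K(10) + C(2) = (10+2) mod 26 = 12 = M
Ciphertext: OXVOGM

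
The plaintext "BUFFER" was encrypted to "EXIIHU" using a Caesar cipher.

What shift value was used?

Step 1: Compare first letters: B (position 1) -> E (position 4).
Step 2: Shift = (4 - 1) mod 26 = 3.
The shift value is 3.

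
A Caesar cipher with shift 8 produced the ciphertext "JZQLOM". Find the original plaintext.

Step 1: Reverse the shift by subtracting 8 from each letter position.
  J (position 9) -> position (9-8) mod 26 = 1 -> B
  Z (position 25) -> position (25-8) mod 26 = 17 -> R
  Q (position 16) -> position (16-8) mod 26 = 8 -> I
  L (position 11) -> position (11-8) mod 26 = 3 -> D
  O (position 14) -> position (14-8) mod 26 = 6 -> G
  M (position 12) -> position (12-8) mod 26 = 4 -> E
Decrypted message: BRIDGE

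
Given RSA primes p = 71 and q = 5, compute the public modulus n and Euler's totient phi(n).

Step 1: n = p * q = 71 * 5 = 355.
Step 2: phi(n) = (p-1)(q-1) = 70 * 4 = 280.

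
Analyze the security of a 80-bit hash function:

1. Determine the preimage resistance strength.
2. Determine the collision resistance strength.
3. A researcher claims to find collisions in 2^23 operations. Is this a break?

Step 1: Preimage resistance requires brute-force of 2^80 operations.
Step 2: Collision resistance (birthday bound) = 2^(80/2) = 2^40.
Step 3: The claimed attack costs 2^23 operations.
Step 4: Since 2^23 < 2^40, the claimed attack beats the generic birthday bound, so collision resistance is broken.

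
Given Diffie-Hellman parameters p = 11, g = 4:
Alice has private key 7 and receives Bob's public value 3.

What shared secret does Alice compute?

Step 1: s = B^a mod p = 3^7 mod 11.
  3^1 mod 11 = 3
  3^2 mod 11 = (3 * 3) mod 11 = 9
  3^3 mod 11 = (9 * 3) mod 11 = 5
  3^4 mod 11 = (5 * 3) mod 11 = 4
  3^5 mod 11 = (4 * 3) mod 11 = 1
  3^6 mod 11 = (1 * 3) mod 11 = 3
  3^7 mod 11 = (3 * 3) mod 11 = 9
Result: shared secret = 9.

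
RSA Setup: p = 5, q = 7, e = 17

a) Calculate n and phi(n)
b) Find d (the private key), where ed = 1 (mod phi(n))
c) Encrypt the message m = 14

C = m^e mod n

Step 1: n = 5 * 7 = 35.
Step 2: phi(n) = (5-1)(7-1) = 4 * 6 = 24.
Step 3: Find d = 17^(-1) mod 24 = 17.
  Verify: 17 * 17 = 289 = 1 (mod 24).
Step 4: C = 14^17 mod 35 = 14.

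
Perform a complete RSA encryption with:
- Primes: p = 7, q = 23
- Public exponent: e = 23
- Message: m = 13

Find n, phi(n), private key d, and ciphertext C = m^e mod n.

Step 1: n = 7 * 23 = 161.
Step 2: phi(n) = (7-1)(23-1) = 6 * 22 = 132.
Step 3: Find d = 23^(-1) mod 132 = 23.
  Verify: 23 * 23 = 529 = 1 (mod 132).
Step 4: C = 13^23 mod 161 = 13.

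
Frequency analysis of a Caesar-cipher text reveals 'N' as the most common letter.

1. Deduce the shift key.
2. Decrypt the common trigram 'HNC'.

Step 1: In English, 'E' is the most frequent letter (12.7%).
Step 2: The most frequent ciphertext letter is 'N' (position 13).
Step 3: Shift = (13 - 4) mod 26 = 9.
Step 4: Decrypt 'HNC' by shifting back 9:
  H -> Y
  N -> E
  C -> T
Step 5: 'HNC' decrypts to 'YET'.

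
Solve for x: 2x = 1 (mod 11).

Step 1: We need x such that 2 * x = 1 (mod 11).
Step 2: Using the extended Euclidean algorithm or trial:
  2 * 6 = 12 = 1 * 11 + 1.
Step 3: Since 12 mod 11 = 1, the inverse is x = 6.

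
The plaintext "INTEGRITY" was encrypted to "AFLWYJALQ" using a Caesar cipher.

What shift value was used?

Step 1: Compare first letters: I (position 8) -> A (position 0).
Step 2: Shift = (0 - 8) mod 26 = 18.
The shift value is 18.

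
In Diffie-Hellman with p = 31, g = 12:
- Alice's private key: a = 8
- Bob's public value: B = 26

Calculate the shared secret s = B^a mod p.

Step 1: s = B^a mod p = 26^8 mod 31.
  26^1 mod 31 = 26
  26^2 mod 31 = (26 * 26) mod 31 = 25
  26^3 mod 31 = (25 * 26) mod 31 = 30
  26^4 mod 31 = (30 * 26) mod 31 = 5
  26^5 mod 31 = (5 * 26) mod 31 = 6
  26^6 mod 31 = (6 * 26) mod 31 = 1
  26^7 mod 31 = (1 * 26) mod 31 = 26
  26^8 mod 31 = (26 * 26) mod 31 = 25
Result: shared secret = 25.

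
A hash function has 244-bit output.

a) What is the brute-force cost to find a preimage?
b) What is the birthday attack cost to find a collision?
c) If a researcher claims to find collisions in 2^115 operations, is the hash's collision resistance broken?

Step 1: Preimage resistance requires brute-force of 2^244 operations.
Step 2: Collision resistance (birthday bound) = 2^(244/2) = 2^122.
Step 3: The claimed attack costs 2^115 operations.
Step 4: Since 2^115 < 2^122, the claimed attack beats the generic birthday bound, so collision resistance is broken.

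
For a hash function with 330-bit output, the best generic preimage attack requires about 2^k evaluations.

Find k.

Step 1: The hash has a 330-bit output.
Step 2: Preimage resistance means: given a digest h(x), it should be infeasible to find any input that hashes to it.
With a 330-bit output there are 2^330 possible digests, so a generic brute-force preimage search costs about 2^330 evaluations.
Step 3: Security level = 330 bits.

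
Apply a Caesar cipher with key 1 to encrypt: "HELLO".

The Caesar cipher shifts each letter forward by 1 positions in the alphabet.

Step 1: For each letter, shift forward by 1 positions (mod 26).
  H (position 7) -> position (7+1) mod 26 = 8 -> I
  E (position 4) -> position (4+1) mod 26 = 5 -> F
  L (position 11) -> position (11+1) mod 26 = 12 -> M
  L (position 11) -> position (11+1) mod 26 = 12 -> M
  O (position 14) -> position (14+1) mod 26 = 15 -> P
Result: IFMMP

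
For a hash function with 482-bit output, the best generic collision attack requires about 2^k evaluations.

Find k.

Step 1: The hash has a 482-bit output.
Step 2: Collision resistance means it should be infeasible to find any x != y with h(x) = h(y).
By the birthday bound, a generic collision search succeeds after about sqrt(2^482) = 2^(482/2) = 2^241 evaluations.
Step 3: Security level = 241 bits.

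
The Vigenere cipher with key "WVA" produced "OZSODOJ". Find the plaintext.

Step 1: Extend key: WVAWVAW
Step 2: Decrypt each letter (c - k) mod 26:
  O(14) - W(22) = (14-22) mod 26 = 18 = S
  Z(25) - V(21) = (25-21) mod 26 = 4 = E
  S(18) - A(0) = (18-0) mod 26 = 18 = S
  O(14) - W(22) = (14-22) mod 26 = 18 = S
  D(3) - V(21) = (3-21) mod 26 = 8 = I
  O(14) - A(0) = (14-0) mod 26 = 14 = O
  J(9) - W(22) = (9-22) mod 26 = 13 = N
Plaintext: SESSION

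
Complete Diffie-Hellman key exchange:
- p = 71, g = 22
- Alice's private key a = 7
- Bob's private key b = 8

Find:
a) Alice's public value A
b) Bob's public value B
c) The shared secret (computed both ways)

Step 1: A = g^a mod p = 22^7 mod 71 = 17.
Step 2: B = g^b mod p = 22^8 mod 71 = 19.
Step 3: Alice computes s = B^a mod p = 19^7 mod 71 = 57.
Step 4: Bob computes s = A^b mod p = 17^8 mod 71 = 57.
Both sides agree: shared secret = 57.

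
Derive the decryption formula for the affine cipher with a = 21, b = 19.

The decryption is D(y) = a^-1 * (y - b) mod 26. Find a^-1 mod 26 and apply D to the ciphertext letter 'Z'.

Step 1: Find a^-1, the modular inverse of 21 mod 26.
Step 2: We need 21 * a^-1 = 1 (mod 26).
Step 3: 21 * 5 = 105 = 4 * 26 + 1, so a^-1 = 5.
Step 4: D(y) = 5(y - 19) mod 26.
Step 5: Apply to 'Z' (y = 25): D(25) = 5 * (25 - 19) mod 26 = 5 * 6 mod 26 = 4 -> 'E'.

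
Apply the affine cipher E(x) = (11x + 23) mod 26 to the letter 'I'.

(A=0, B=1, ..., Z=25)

Step 1: Convert 'I' to number: x = 8.
Step 2: E(8) = (11 * 8 + 23) mod 26 = 111 mod 26 = 7.
Step 3: Convert 7 back to letter: H.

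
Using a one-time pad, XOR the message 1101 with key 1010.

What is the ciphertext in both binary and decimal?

Step 1: Write out the XOR operation bit by bit:
  Message: 1101
  Key:     1010
  XOR:     0111
Step 2: Convert to decimal: 0111 = 7.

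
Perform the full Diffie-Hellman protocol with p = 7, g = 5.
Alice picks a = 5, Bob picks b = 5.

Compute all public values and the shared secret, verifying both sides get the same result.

Step 1: A = g^a mod p = 5^5 mod 7 = 3.
Step 2: B = g^b mod p = 5^5 mod 7 = 3.
Step 3: Alice computes s = B^a mod p = 3^5 mod 7 = 5.
Step 4: Bob computes s = A^b mod p = 3^5 mod 7 = 5.
Both sides agree: shared secret = 5.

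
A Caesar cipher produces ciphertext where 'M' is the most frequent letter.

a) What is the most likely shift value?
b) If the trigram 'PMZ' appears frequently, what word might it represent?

Step 1: In English, 'E' is the most frequent letter (12.7%).
Step 2: The most frequent ciphertext letter is 'M' (position 12).
Step 3: Shift = (12 - 4) mod 26 = 8.
Step 4: Decrypt 'PMZ' by shifting back 8:
  P -> H
  M -> E
  Z -> R
Step 5: 'PMZ' decrypts to 'HER'.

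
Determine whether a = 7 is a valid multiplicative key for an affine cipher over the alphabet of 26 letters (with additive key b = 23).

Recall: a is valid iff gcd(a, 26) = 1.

Step 1: Compute gcd(7, 26).
Step 2: gcd(7, 26) = 1.
Since gcd = 1, 7 is coprime with 26, so it is a valid key.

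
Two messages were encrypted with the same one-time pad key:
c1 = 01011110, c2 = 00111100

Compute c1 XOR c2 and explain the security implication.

Step 1: c1 XOR c2 = (m1 XOR k) XOR (m2 XOR k).
Step 2: By XOR associativity/commutativity: = m1 XOR m2 XOR k XOR k = m1 XOR m2.
Step 3: 01011110 XOR 00111100 = 01100010 = 98.
Step 4: The key cancels out! An attacker learns m1 XOR m2 = 98, revealing the relationship between plaintexts.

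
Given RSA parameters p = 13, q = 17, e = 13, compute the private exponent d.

Step 1: n = 13 * 17 = 221.
Step 2: phi(n) = 12 * 16 = 192.
Step 3: Find d such that 13 * d = 1 (mod 192).
Step 4: d = 13^(-1) mod 192 = 133.
Verification: 13 * 133 = 1729 = 9 * 192 + 1.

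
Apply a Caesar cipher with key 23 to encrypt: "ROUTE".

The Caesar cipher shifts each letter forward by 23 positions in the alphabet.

Step 1: For each letter, shift forward by 23 positions (mod 26).
  R (position 17) -> position (17+23) mod 26 = 14 -> O
  O (position 14) -> position (14+23) mod 26 = 11 -> L
  U (position 20) -> position (20+23) mod 26 = 17 -> R
  T (position 19) -> position (19+23) mod 26 = 16 -> Q
  E (position 4) -> position (4+23) mod 26 = 1 -> B
Result: OLRQB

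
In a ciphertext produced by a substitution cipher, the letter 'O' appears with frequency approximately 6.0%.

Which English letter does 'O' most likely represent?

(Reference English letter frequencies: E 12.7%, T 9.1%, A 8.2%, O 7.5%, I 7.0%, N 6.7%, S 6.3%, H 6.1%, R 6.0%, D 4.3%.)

Step 1: The observed frequency is 6.0%.
Step 2: Compare with English frequencies:
  E: 12.7% (difference: 6.7%)
  T: 9.1% (difference: 3.1%)
  A: 8.2% (difference: 2.2%)
  O: 7.5% (difference: 1.5%)
  I: 7.0% (difference: 1.0%)
  N: 6.7% (difference: 0.7%)
  S: 6.3% (difference: 0.3%)
  H: 6.1% (difference: 0.1%)
  R: 6.0% (difference: 0.0%) <-- closest
  D: 4.3% (difference: 1.7%)
Step 3: 'O' most likely represents 'R' (frequency 6.0%).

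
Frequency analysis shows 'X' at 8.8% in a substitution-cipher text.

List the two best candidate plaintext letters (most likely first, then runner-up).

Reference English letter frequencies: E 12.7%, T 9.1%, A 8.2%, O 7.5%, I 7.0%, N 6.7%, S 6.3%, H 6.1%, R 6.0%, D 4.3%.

Step 1: Observed frequency of 'X' is 8.8%.
Step 2: Compute distances to each reference frequency and sort:
  T (9.1%): difference = 0.3% <-- BEST
  A (8.2%): difference = 0.6% <-- RUNNER-UP
  O (7.5%): difference = 1.3%
  I (7.0%): difference = 1.8%
  N (6.7%): difference = 2.1%
Step 3: Most likely is 'T' (9.1%, diff 0.3%); second most likely is 'A' (8.2%, diff 0.6%).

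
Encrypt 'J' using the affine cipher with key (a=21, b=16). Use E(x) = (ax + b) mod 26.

Step 1: Convert 'J' to number: x = 9.
Step 2: E(9) = (21 * 9 + 16) mod 26 = 205 mod 26 = 23.
Step 3: Convert 23 back to letter: X.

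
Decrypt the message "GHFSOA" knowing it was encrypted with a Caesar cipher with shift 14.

Step 1: Reverse the shift by subtracting 14 from each letter position.
  G (position 6) -> position (6-14) mod 26 = 18 -> S
  H (position 7) -> position (7-14) mod 26 = 19 -> T
  F (position 5) -> position (5-14) mod 26 = 17 -> R
  S (position 18) -> position (18-14) mod 26 = 4 -> E
  O (position 14) -> position (14-14) mod 26 = 0 -> A
  A (position 0) -> position (0-14) mod 26 = 12 -> M
Decrypted message: STREAM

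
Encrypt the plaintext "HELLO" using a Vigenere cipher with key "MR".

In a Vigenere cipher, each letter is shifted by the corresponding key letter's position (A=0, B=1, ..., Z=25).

Step 1: Repeat key to match plaintext length:
  Plaintext: HELLO
  Key:       MRMRM
Step 2: Encrypt each letter:
  H(7) + M(12) = (7+12) mod 26 = 19 = T
  E(4) + R(17) = (4+17) mod 26 = 21 = V
  L(11) + M(12) = (11+12) mod 26 = 23 = X
  L(11) + R(17) = (11+17) mod 26 = 2 = C
  O(14) + M(12) = (14+12) mod 26 = 0 = A
Ciphertext: TVXCA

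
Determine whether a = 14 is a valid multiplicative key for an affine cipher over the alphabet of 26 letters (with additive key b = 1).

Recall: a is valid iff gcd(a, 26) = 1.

Step 1: Compute gcd(14, 26).
Step 2: gcd(14, 26) = 2.
Since gcd = 2 != 1, 14 shares a common factor with 26, so it cannot be used.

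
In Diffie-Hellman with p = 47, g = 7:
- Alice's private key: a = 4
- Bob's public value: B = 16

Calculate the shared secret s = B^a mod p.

Step 1: s = B^a mod p = 16^4 mod 47.
  16^1 mod 47 = 16
  16^2 mod 47 = (16 * 16) mod 47 = 21
  16^3 mod 47 = (21 * 16) mod 47 = 7
  16^4 mod 47 = (7 * 16) mod 47 = 18
Result: shared secret = 18.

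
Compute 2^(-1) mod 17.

Step 1: We need x such that 2 * x = 1 (mod 17).
Step 2: Using the extended Euclidean algorithm or trial:
  2 * 9 = 18 = 1 * 17 + 1.
Step 3: Since 18 mod 17 = 1, the inverse is x = 9.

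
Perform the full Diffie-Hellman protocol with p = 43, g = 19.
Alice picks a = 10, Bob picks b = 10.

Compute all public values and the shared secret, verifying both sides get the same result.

Step 1: A = g^a mod p = 19^10 mod 43 = 40.
Step 2: B = g^b mod p = 19^10 mod 43 = 40.
Step 3: Alice computes s = B^a mod p = 40^10 mod 43 = 10.
Step 4: Bob computes s = A^b mod p = 40^10 mod 43 = 10.
Both sides agree: shared secret = 10.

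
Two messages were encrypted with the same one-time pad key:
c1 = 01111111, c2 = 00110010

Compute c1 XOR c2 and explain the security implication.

Step 1: c1 XOR c2 = (m1 XOR k) XOR (m2 XOR k).
Step 2: By XOR associativity/commutativity: = m1 XOR m2 XOR k XOR k = m1 XOR m2.
Step 3: 01111111 XOR 00110010 = 01001101 = 77.
Step 4: The key cancels out! An attacker learns m1 XOR m2 = 77, revealing the relationship between plaintexts.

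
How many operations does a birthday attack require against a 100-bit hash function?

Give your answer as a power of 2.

Step 1: The birthday paradox gives collision probability ~50% after sqrt(2^n) = 2^(n/2) hashes.
Step 2: For 100-bit output: 2^(100/2) = 2^50.
Step 3: Approximately 2^50 hash computations needed.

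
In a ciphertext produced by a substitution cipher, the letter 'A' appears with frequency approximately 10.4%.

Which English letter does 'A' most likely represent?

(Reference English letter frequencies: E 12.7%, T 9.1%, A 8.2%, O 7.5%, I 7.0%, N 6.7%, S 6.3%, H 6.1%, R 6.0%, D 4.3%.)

Step 1: The observed frequency is 10.4%.
Step 2: Compare with English frequencies:
  E: 12.7% (difference: 2.3%)
  T: 9.1% (difference: 1.3%) <-- closest
  A: 8.2% (difference: 2.2%)
  O: 7.5% (difference: 2.9%)
  I: 7.0% (difference: 3.4%)
  N: 6.7% (difference: 3.7%)
  S: 6.3% (difference: 4.1%)
  H: 6.1% (difference: 4.3%)
  R: 6.0% (difference: 4.4%)
  D: 4.3% (difference: 6.1%)
Step 3: 'A' most likely represents 'T' (frequency 9.1%).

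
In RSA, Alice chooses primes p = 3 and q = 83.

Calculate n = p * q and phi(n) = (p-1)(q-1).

Step 1: n = p * q = 3 * 83 = 249.
Step 2: phi(n) = (p-1)(q-1) = 2 * 82 = 164.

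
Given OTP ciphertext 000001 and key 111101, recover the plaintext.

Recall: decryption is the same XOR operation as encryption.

Step 1: XOR ciphertext with key:
  Ciphertext: 000001
  Key:        111101
  XOR:        111100
Step 2: Plaintext = 111100 = 60 in decimal.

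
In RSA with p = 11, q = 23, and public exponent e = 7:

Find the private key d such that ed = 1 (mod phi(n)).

Step 1: n = 11 * 23 = 253.
Step 2: phi(n) = 10 * 22 = 220.
Step 3: Find d such that 7 * d = 1 (mod 220).
Step 4: d = 7^(-1) mod 220 = 63.
Verification: 7 * 63 = 441 = 2 * 220 + 1.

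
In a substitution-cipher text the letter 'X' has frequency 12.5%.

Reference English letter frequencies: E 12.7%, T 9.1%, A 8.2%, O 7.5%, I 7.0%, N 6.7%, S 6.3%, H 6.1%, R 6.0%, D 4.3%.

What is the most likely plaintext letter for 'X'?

Step 1: The observed frequency is 12.5%.
Step 2: Compare with English frequencies:
  E: 12.7% (difference: 0.2%) <-- closest
  T: 9.1% (difference: 3.4%)
  A: 8.2% (difference: 4.3%)
  O: 7.5% (difference: 5.0%)
  I: 7.0% (difference: 5.5%)
  N: 6.7% (difference: 5.8%)
  S: 6.3% (difference: 6.2%)
  H: 6.1% (difference: 6.4%)
  R: 6.0% (difference: 6.5%)
  D: 4.3% (difference: 8.2%)
Step 3: 'X' most likely represents 'E' (frequency 12.7%).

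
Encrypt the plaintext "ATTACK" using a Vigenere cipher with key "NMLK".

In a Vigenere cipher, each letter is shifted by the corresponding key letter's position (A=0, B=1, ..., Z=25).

Step 1: Repeat key to match plaintext length:
  Plaintext: ATTACK
  Key:       NMLKNM
Step 2: Encrypt each letter:
  A(0) + N(13) = (0+13) mod 26 = 13 = N
  T(19) + M(12) = (19+12) mod 26 = 5 = F
  T(19) + L(11) = (19+11) mod 26 = 4 = E
  A(0) + K(10) = (0+10) mod 26 = 10 = K
  C(2) + N(13) = (2+13) mod 26 = 15 = P
  K(10) + M(12) = (10+12) mod 26 = 22 = W
Ciphertext: NFEKPW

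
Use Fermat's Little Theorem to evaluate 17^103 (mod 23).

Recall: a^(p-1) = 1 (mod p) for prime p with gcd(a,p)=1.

Step 1: Since 23 is prime, by Fermat's Little Theorem: 17^22 = 1 (mod 23).
Step 2: Reduce exponent: 103 mod 22 = 15.
Step 3: So 17^103 = 17^15 (mod 23).
Step 4: 17^15 mod 23 = 15.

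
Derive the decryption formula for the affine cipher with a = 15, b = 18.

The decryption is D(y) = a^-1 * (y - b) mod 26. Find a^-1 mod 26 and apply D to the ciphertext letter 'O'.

Step 1: Find a^-1, the modular inverse of 15 mod 26.
Step 2: We need 15 * a^-1 = 1 (mod 26).
Step 3: 15 * 7 = 105 = 4 * 26 + 1, so a^-1 = 7.
Step 4: D(y) = 7(y - 18) mod 26.
Step 5: Apply to 'O' (y = 14): D(14) = 7 * (14 - 18) mod 26 = 7 * -4 mod 26 = 24 -> 'Y'.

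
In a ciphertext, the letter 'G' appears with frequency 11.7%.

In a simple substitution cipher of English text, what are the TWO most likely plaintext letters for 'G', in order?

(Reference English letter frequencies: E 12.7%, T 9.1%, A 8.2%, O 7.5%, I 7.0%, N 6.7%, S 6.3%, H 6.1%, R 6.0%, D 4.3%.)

Step 1: Observed frequency of 'G' is 11.7%.
Step 2: Compute distances to each reference frequency and sort:
  E (12.7%): difference = 1.0% <-- BEST
  T (9.1%): difference = 2.6% <-- RUNNER-UP
  A (8.2%): difference = 3.5%
  O (7.5%): difference = 4.2%
  I (7.0%): difference = 4.7%
Step 3: Most likely is 'E' (12.7%, diff 1.0%); second most likely is 'T' (9.1%, diff 2.6%).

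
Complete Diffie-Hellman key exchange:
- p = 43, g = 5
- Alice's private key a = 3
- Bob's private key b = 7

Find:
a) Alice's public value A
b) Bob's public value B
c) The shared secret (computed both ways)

Step 1: A = g^a mod p = 5^3 mod 43 = 39.
Step 2: B = g^b mod p = 5^7 mod 43 = 37.
Step 3: Alice computes s = B^a mod p = 37^3 mod 43 = 42.
Step 4: Bob computes s = A^b mod p = 39^7 mod 43 = 42.
Both sides agree: shared secret = 42.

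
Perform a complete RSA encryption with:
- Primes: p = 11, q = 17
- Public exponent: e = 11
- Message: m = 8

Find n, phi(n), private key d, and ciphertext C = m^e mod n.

Step 1: n = 11 * 17 = 187.
Step 2: phi(n) = (11-1)(17-1) = 10 * 16 = 160.
Step 3: Find d = 11^(-1) mod 160 = 131.
  Verify: 11 * 131 = 1441 = 1 (mod 160).
Step 4: C = 8^11 mod 187 = 19.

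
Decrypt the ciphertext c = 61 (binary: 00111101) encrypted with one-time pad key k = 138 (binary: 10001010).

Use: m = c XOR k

Step 1: XOR ciphertext with key:
  Ciphertext: 00111101
  Key:        10001010
  XOR:        10110111
Step 2: Plaintext = 10110111 = 183 in decimal.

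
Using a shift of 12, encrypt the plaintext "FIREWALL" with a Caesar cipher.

Step 1: For each letter, shift forward by 12 positions (mod 26).
  F (position 5) -> position (5+12) mod 26 = 17 -> R
  I (position 8) -> position (8+12) mod 26 = 20 -> U
  R (position 17) -> position (17+12) mod 26 = 3 -> D
  E (position 4) -> position (4+12) mod 26 = 16 -> Q
  W (position 22) -> position (22+12) mod 26 = 8 -> I
  A (position 0) -> position (0+12) mod 26 = 12 -> M
  L (position 11) -> position (11+12) mod 26 = 23 -> X
  L (position 11) -> position (11+12) mod 26 = 23 -> X
Result: RUDQIMXX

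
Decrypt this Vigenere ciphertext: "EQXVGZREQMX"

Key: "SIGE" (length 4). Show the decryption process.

Step 1: Key 'SIGE' has length 4. Extended key: SIGESIGESIG
Step 2: Decrypt each position:
  E(4) - S(18) = 12 = M
  Q(16) - I(8) = 8 = I
  X(23) - G(6) = 17 = R
  V(21) - E(4) = 17 = R
  G(6) - S(18) = 14 = O
  Z(25) - I(8) = 17 = R
  R(17) - G(6) = 11 = L
  E(4) - E(4) = 0 = A
  Q(16) - S(18) = 24 = Y
  M(12) - I(8) = 4 = E
  X(23) - G(6) = 17 = R
Plaintext: MIRRORLAYER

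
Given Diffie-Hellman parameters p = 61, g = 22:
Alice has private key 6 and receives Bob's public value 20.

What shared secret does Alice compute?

Step 1: s = B^a mod p = 20^6 mod 61.
  20^1 mod 61 = 20
  20^2 mod 61 = (20 * 20) mod 61 = 34
  20^3 mod 61 = (34 * 20) mod 61 = 9
  20^4 mod 61 = (9 * 20) mod 61 = 58
  20^5 mod 61 = (58 * 20) mod 61 = 1
  20^6 mod 61 = (1 * 20) mod 61 = 20
Result: shared secret = 20.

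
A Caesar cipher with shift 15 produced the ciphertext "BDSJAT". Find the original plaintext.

Step 1: Reverse the shift by subtracting 15 from each letter position.
  B (position 1) -> position (1-15) mod 26 = 12 -> M
  D (position 3) -> position (3-15) mod 26 = 14 -> O
  S (position 18) -> position (18-15) mod 26 = 3 -> D
  J (position 9) -> position (9-15) mod 26 = 20 -> U
  A (position 0) -> position (0-15) mod 26 = 11 -> L
  T (position 19) -> position (19-15) mod 26 = 4 -> E
Decrypted message: MODULE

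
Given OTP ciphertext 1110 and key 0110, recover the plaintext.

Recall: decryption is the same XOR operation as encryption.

Step 1: XOR ciphertext with key:
  Ciphertext: 1110
  Key:        0110
  XOR:        1000
Step 2: Plaintext = 1000 = 8 in decimal.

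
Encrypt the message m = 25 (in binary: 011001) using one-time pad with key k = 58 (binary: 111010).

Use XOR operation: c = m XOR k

Step 1: Write out the XOR operation bit by bit:
  Message: 011001
  Key:     111010
  XOR:     100011
Step 2: Convert to decimal: 100011 = 35.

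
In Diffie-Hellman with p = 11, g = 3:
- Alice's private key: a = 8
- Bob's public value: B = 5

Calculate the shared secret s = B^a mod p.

Step 1: s = B^a mod p = 5^8 mod 11.
  5^1 mod 11 = 5
  5^2 mod 11 = (5 * 5) mod 11 = 3
  5^3 mod 11 = (3 * 5) mod 11 = 4
  5^4 mod 11 = (4 * 5) mod 11 = 9
  5^5 mod 11 = (9 * 5) mod 11 = 1
  5^6 mod 11 = (1 * 5) mod 11 = 5
  5^7 mod 11 = (5 * 5) mod 11 = 3
  5^8 mod 11 = (3 * 5) mod 11 = 4
Result: shared secret = 4.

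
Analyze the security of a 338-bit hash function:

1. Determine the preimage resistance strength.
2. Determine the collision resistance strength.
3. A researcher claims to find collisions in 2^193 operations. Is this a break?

Step 1: Preimage resistance requires brute-force of 2^338 operations.
Step 2: Collision resistance (birthday bound) = 2^(338/2) = 2^169.
Step 3: The claimed attack costs 2^193 operations.
Step 4: Since 2^193 >= 2^169, the claimed attack is no faster than the generic birthday attack, so this does not break collision resistance.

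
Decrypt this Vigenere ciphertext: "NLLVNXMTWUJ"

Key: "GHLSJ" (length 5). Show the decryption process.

Step 1: Key 'GHLSJ' has length 5. Extended key: GHLSJGHLSJG
Step 2: Decrypt each position:
  N(13) - G(6) = 7 = H
  L(11) - H(7) = 4 = E
  L(11) - L(11) = 0 = A
  V(21) - S(18) = 3 = D
  N(13) - J(9) = 4 = E
  X(23) - G(6) = 17 = R
  M(12) - H(7) = 5 = F
  T(19) - L(11) = 8 = I
  W(22) - S(18) = 4 = E
  U(20) - J(9) = 11 = L
  J(9) - G(6) = 3 = D
Plaintext: HEADERFIELD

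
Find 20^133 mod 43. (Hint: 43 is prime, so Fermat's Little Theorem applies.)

Step 1: Since 43 is prime, by Fermat's Little Theorem: 20^42 = 1 (mod 43).
Step 2: Reduce exponent: 133 mod 42 = 7.
Step 3: So 20^133 = 20^7 (mod 43).
Step 4: 20^7 mod 43 = 37.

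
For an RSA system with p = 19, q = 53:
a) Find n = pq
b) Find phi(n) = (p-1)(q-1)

Step 1: n = p * q = 19 * 53 = 1007.
Step 2: phi(n) = (p-1)(q-1) = 18 * 52 = 936.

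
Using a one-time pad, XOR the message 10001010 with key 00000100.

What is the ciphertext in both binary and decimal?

Step 1: Write out the XOR operation bit by bit:
  Message: 10001010
  Key:     00000100
  XOR:     10001110
Step 2: Convert to decimal: 10001110 = 142.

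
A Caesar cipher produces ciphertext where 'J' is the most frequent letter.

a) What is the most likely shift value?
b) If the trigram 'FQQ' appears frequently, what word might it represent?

Step 1: In English, 'E' is the most frequent letter (12.7%).
Step 2: The most frequent ciphertext letter is 'J' (position 9).
Step 3: Shift = (9 - 4) mod 26 = 5.
Step 4: Decrypt 'FQQ' by shifting back 5:
  F -> A
  Q -> L
  Q -> L
Step 5: 'FQQ' decrypts to 'ALL'.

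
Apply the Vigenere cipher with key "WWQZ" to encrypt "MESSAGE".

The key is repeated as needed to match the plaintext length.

Step 1: Repeat key to match plaintext length:
  Plaintext: MESSAGE
  Key:       WWQZWWQ
Step 2: Encrypt each letter:
  M(12) + W(22) = (12+22) mod 26 = 8 = I
  E(4) + W(22) = (4+22) mod 26 = 0 = A
  S(18) + Q(16) = (18+16) mod 26 = 8 = I
  S(18) + Z(25) = (18+25) mod 26 = 17 = R
  A(0) + W(22) = (0+22) mod 26 = 22 = W
  G(6) + W(22) = (6+22) mod 26 = 2 = C
  E(4) + Q(16) = (4+16) mod 26 = 20 = U
Ciphertext: IAIRWCU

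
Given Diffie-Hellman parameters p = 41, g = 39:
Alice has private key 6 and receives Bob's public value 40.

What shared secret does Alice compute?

Step 1: s = B^a mod p = 40^6 mod 41.
  40^1 mod 41 = 40
  40^2 mod 41 = (40 * 40) mod 41 = 1
  40^3 mod 41 = (1 * 40) mod 41 = 40
  40^4 mod 41 = (40 * 40) mod 41 = 1
  40^5 mod 41 = (1 * 40) mod 41 = 40
  40^6 mod 41 = (40 * 40) mod 41 = 1
Result: shared secret = 1.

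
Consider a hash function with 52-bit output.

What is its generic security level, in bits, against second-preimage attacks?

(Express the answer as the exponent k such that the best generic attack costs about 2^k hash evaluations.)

Step 1: The hash has a 52-bit output.
Step 2: Second-preimage resistance means: given a specific input x, it should be infeasible to find a different y with h(y) = h(x).
With a 52-bit output, a generic search for a second preimage costs about 2^52 evaluations (each trial matches the fixed target with probability 2^-52).
Step 3: Security level = 52 bits.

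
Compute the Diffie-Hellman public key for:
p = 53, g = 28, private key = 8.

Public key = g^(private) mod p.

Step 1: A = g^a mod p = 28^8 mod 53.
  28^1 mod 53 = 28
  28^2 mod 53 = (28 * 28) mod 53 = 42
  28^3 mod 53 = (42 * 28) mod 53 = 10
  28^4 mod 53 = (10 * 28) mod 53 = 15
  28^5 mod 53 = (15 * 28) mod 53 = 49
  28^6 mod 53 = (49 * 28) mod 53 = 47
  28^7 mod 53 = (47 * 28) mod 53 = 44
  28^8 mod 53 = (44 * 28) mod 53 = 13
Result: A = 13.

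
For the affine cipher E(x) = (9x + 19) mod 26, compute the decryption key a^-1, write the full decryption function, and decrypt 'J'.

Step 1: Find a^-1, the modular inverse of 9 mod 26.
Step 2: We need 9 * a^-1 = 1 (mod 26).
Step 3: 9 * 3 = 27 = 1 * 26 + 1, so a^-1 = 3.
Step 4: D(y) = 3(y - 19) mod 26.
Step 5: Apply to 'J' (y = 9): D(9) = 3 * (9 - 19) mod 26 = 3 * -10 mod 26 = 22 -> 'W'.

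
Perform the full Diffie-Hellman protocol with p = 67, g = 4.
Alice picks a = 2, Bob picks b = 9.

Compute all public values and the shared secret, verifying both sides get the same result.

Step 1: A = g^a mod p = 4^2 mod 67 = 16.
Step 2: B = g^b mod p = 4^9 mod 67 = 40.
Step 3: Alice computes s = B^a mod p = 40^2 mod 67 = 59.
Step 4: Bob computes s = A^b mod p = 16^9 mod 67 = 59.
Both sides agree: shared secret = 59.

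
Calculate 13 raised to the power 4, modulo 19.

Step 1: Compute 13^4 mod 19 step by step, reducing modulo 19 at each step.
  13^1 mod 19 = 13
  13^2 mod 19 = (13 * 13) mod 19 = 17
  13^3 mod 19 = (17 * 13) mod 19 = 12
  13^4 mod 19 = (12 * 13) mod 19 = 4
Step 2: Result = 4.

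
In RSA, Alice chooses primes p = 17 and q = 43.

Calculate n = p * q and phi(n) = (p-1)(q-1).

Step 1: n = p * q = 17 * 43 = 731.
Step 2: phi(n) = (p-1)(q-1) = 16 * 42 = 672.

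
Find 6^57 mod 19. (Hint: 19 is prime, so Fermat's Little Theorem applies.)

Step 1: Since 19 is prime, by Fermat's Little Theorem: 6^18 = 1 (mod 19).
Step 2: Reduce exponent: 57 mod 18 = 3.
Step 3: So 6^57 = 6^3 (mod 19).
Step 4: 6^3 mod 19 = 7.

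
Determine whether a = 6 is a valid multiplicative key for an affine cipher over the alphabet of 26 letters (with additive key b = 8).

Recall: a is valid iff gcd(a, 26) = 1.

Step 1: Compute gcd(6, 26).
Step 2: gcd(6, 26) = 2.
Since gcd = 2 != 1, 6 shares a common factor with 26, so it cannot be used.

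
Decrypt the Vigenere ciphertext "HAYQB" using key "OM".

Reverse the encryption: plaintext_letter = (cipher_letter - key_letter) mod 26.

Step 1: Extend key: OMOMO
Step 2: Decrypt each letter (c - k) mod 26:
  H(7) - O(14) = (7-14) mod 26 = 19 = T
  A(0) - M(12) = (0-12) mod 26 = 14 = O
  Y(24) - O(14) = (24-14) mod 26 = 10 = K
  Q(16) - M(12) = (16-12) mod 26 = 4 = E
  B(1) - O(14) = (1-14) mod 26 = 13 = N
Plaintext: TOKEN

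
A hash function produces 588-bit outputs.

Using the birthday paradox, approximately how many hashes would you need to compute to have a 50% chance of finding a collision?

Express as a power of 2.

Step 1: The birthday paradox gives collision probability ~50% after sqrt(2^n) = 2^(n/2) hashes.
Step 2: For 588-bit output: 2^(588/2) = 2^294.
Step 3: Approximately 2^294 hash computations needed.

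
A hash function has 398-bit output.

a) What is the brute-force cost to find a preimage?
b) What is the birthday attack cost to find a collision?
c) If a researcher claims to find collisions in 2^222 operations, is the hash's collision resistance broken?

Step 1: Preimage resistance requires brute-force of 2^398 operations.
Step 2: Collision resistance (birthday bound) = 2^(398/2) = 2^199.
Step 3: The claimed attack costs 2^222 operations.
Step 4: Since 2^222 >= 2^199, the claimed attack is no faster than the generic birthday attack, so this does not break collision resistance.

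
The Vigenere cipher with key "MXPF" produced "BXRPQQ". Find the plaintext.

Step 1: Extend key: MXPFMX
Step 2: Decrypt each letter (c - k) mod 26:
  B(1) - M(12) = (1-12) mod 26 = 15 = P
  X(23) - X(23) = (23-23) mod 26 = 0 = A
  R(17) - P(15) = (17-15) mod 26 = 2 = C
  P(15) - F(5) = (15-5) mod 26 = 10 = K
  Q(16) - M(12) = (16-12) mod 26 = 4 = E
  Q(16) - X(23) = (16-23) mod 26 = 19 = T
Plaintext: PACKET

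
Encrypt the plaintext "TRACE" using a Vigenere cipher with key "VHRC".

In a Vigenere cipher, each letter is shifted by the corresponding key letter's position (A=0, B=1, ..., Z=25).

Step 1: Repeat key to match plaintext length:
  Plaintext: TRACE
  Key:       VHRCV
Step 2: Encrypt each letter:
  T(19) + V(21) = (19+21) mod 26 = 14 = O
  R(17) + H(7) = (17+7) mod 26 = 24 = Y
  A(0) + R(17) = (0+17) mod 26 = 17 = R
  C(2) + C(2) = (2+2) mod 26 = 4 = E
  E(4) + V(21) = (4+21) mod 26 = 25 = Z
Ciphertext: OYREZ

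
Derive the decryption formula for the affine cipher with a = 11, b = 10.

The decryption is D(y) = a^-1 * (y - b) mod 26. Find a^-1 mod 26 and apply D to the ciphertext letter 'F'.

Step 1: Find a^-1, the modular inverse of 11 mod 26.
Step 2: We need 11 * a^-1 = 1 (mod 26).
Step 3: 11 * 19 = 209 = 8 * 26 + 1, so a^-1 = 19.
Step 4: D(y) = 19(y - 10) mod 26.
Step 5: Apply to 'F' (y = 5): D(5) = 19 * (5 - 10) mod 26 = 19 * -5 mod 26 = 9 -> 'J'.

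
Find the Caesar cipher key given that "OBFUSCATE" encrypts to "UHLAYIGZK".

Step 1: Compare first letters: O (position 14) -> U (position 20).
Step 2: Shift = (20 - 14) mod 26 = 6.
The shift value is 6.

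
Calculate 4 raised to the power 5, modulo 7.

Step 1: Compute 4^5 mod 7 step by step, reducing modulo 7 at each step.
  4^1 mod 7 = 4
  4^2 mod 7 = (4 * 4) mod 7 = 2
  4^3 mod 7 = (2 * 4) mod 7 = 1
  4^4 mod 7 = (1 * 4) mod 7 = 4
  4^5 mod 7 = (4 * 4) mod 7 = 2
Step 2: Result = 2.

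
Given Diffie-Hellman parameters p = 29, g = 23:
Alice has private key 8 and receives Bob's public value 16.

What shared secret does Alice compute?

Step 1: s = B^a mod p = 16^8 mod 29.
  16^1 mod 29 = 16
  16^2 mod 29 = (16 * 16) mod 29 = 24
  16^3 mod 29 = (24 * 16) mod 29 = 7
  16^4 mod 29 = (7 * 16) mod 29 = 25
  16^5 mod 29 = (25 * 16) mod 29 = 23
  16^6 mod 29 = (23 * 16) mod 29 = 20
  16^7 mod 29 = (20 * 16) mod 29 = 1
  16^8 mod 29 = (1 * 16) mod 29 = 16
Result: shared secret = 16.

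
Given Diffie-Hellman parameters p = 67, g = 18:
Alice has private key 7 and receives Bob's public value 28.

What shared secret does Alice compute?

Step 1: s = B^a mod p = 28^7 mod 67.
  28^1 mod 67 = 28
  28^2 mod 67 = (28 * 28) mod 67 = 47
  28^3 mod 67 = (47 * 28) mod 67 = 43
  28^4 mod 67 = (43 * 28) mod 67 = 65
  28^5 mod 67 = (65 * 28) mod 67 = 11
  28^6 mod 67 = (11 * 28) mod 67 = 40
  28^7 mod 67 = (40 * 28) mod 67 = 48
Result: shared secret = 48.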